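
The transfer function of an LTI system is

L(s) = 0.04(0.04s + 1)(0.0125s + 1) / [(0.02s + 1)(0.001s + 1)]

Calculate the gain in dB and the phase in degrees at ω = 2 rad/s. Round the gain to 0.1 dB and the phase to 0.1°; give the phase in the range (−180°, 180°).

-27.9 dB, 3.6°

At ω = 2 rad/s:
zero (1 + j2·0.04) = 1 + j0.08 → |·| ≈ 1.0032, ∠ ≈ 4.57°
zero (1 + j2·0.0125) = 1 + j0.025 → |·| ≈ 1.0003, ∠ ≈ 1.43°
pole (1 + j2·0.02) = 1 + j0.04 → |·| ≈ 1.0008, ∠ ≈ 2.29°
pole (1 + j2·0.001) = 1 + j0.002 → |·| ≈ 1, ∠ ≈ 0.11°
|L| = 0.04 · 1.0032 · 1.0003 / (1.0008 · 1) ≈ 0.040108
Gain = 20 log₁₀(0.040108) ≈ -27.94 dB
∠L = (4.57° + 1.43°) − (2.29° + 0.11°) = 3.60°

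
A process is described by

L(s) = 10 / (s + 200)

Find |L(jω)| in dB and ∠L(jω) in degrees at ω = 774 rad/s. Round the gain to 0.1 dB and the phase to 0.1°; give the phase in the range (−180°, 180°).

-38.1 dB, -75.5°

Substitute s = j774:
Numerator: 10 = 10 + j0
Denominator: (j774) + 200 = 200 + j774
|N| = √(10² + 0²) ≈ 10, ∠N ≈ 0.00°
|D| = √(200² + 774²) ≈ 799.42, ∠D ≈ 75.51°
|L| = 10 / 799.42 ≈ 0.012509
Gain = 20 log₁₀(0.012509) ≈ -38.06 dB
∠L = 0.00° − 75.51° = -75.51°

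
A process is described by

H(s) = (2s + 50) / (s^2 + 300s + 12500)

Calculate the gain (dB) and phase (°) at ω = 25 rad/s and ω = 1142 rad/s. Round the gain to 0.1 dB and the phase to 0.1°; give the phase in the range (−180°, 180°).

ω = 25: -46.0 dB, 12.7°; ω = 1142: -55.3 dB, -76.4°

Substitute s = j25:
Numerator: 2(j25) + 50 = 50 + j50
Denominator: (j25)^2 + 300(j25) + 12500 = 11875 + j7500
|N| = √(50² + 50²) ≈ 70.711, ∠N ≈ 45.00°
|D| = √(11875² + 7500²) ≈ 14045, ∠D ≈ 32.28°
|H| = 70.711 / 14045 ≈ 0.0050346
Gain = 20 log₁₀(0.0050346) ≈ -45.96 dB
∠H = 45.00° − 32.28° = 12.72°

Substitute s = j1142:
Numerator: 2(j1142) + 50 = 50 + j2284
Denominator: (j1142)^2 + 300(j1142) + 12500 = -1291664 + j342600
|N| = √(50² + 2284²) ≈ 2284.5, ∠N ≈ 88.75°
|D| = √(1291664² + 342600²) ≈ 1.3363e+06, ∠D ≈ 165.14°
|H| = 2284.5 / 1.3363e+06 ≈ 0.0017096
Gain = 20 log₁₀(0.0017096) ≈ -55.34 dB
∠H = 88.75° − 165.14° = -76.39°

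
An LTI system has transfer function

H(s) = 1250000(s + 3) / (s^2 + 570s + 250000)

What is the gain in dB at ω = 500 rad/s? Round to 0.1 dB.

66.8 dB

At s = jω = j500:
zero (s+3): 3 + j500 → |·| = √(3²+500²) = √250009 ≈ 500.01, ∠ = arctan(500/3) ≈ 89.66°
quadratic: (j500)² + 570·j500 + 250000 = 0 + j285000 → |·| ≈ 2.85e+05, ∠ ≈ 90.00°
|H| = 1250000 · 500.01 / 2.85e+05 ≈ 2193
Gain = 20 log₁₀(2193) ≈ 66.82 dB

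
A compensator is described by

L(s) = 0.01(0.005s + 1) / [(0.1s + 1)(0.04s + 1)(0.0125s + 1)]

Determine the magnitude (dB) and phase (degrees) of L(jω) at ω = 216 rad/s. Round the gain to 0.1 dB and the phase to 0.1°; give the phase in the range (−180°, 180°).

-91.3 dB, 166.8°

At ω = 216 rad/s:
zero (1 + j216·0.005) = 1 + j1.08 → |·| ≈ 1.4719, ∠ ≈ 47.20°
pole (1 + j216·0.1) = 1 + j21.6 → |·| ≈ 21.623, ∠ ≈ 87.35°
pole (1 + j216·0.04) = 1 + j8.64 → |·| ≈ 8.6977, ∠ ≈ 83.40°
pole (1 + j216·0.0125) = 1 + j2.7 → |·| ≈ 2.8792, ∠ ≈ 69.68°
|L| = 0.01 · 1.4719 / (21.623 · 8.6977 · 2.8792) ≈ 2.7182e-05
Gain = 20 log₁₀(2.7182e-05) ≈ -91.31 dB
∠L = (47.20°) − (87.35° + 83.40° + 69.68°) = -193.23° ≡ 166.77° (principal value)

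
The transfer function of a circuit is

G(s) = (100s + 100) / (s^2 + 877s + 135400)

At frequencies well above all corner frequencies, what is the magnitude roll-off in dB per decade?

-20 dB/decade

Each pole contributes −20 dB/decade at high frequency; each zero contributes +20 dB/decade.
Net: 1 zero(s) − 2 pole(s) → -20 dB/decade.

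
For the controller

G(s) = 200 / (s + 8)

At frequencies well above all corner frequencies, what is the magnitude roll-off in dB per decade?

-20 dB/decade

Each pole contributes −20 dB/decade at high frequency; each zero contributes +20 dB/decade.
Net: 0 zero(s) − 1 pole(s) → -20 dB/decade.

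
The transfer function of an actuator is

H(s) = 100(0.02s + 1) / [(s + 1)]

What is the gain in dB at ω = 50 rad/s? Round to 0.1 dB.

At ω = 50 rad/s:
zero (1 + j50·0.02) = 1 + j1 → |·| ≈ 1.4142, ∠ ≈ 45.00°
pole (1 + j50·1) = 1 + j50 → |·| ≈ 50.01, ∠ ≈ 88.85°
|H| = 100 · 1.4142 / (50.01) ≈ 2.8278
Gain = 20 log₁₀(2.8278) ≈ 9.03 dB

9.0 dB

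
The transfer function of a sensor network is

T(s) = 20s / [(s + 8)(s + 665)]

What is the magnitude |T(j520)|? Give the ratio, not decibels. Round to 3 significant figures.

At s = jω = j520:
zero at origin: s = j520 → |·| = 520, ∠ = 90.00°
pole (s+8): 8 + j520 → |·| = √(8²+520²) = √270464 ≈ 520.06, ∠ = arctan(520/8) ≈ 89.12°
pole (s+665): 665 + j520 → |·| = √(665²+520²) = √712625 ≈ 844.17, ∠ = arctan(520/665) ≈ 38.02°
|T| = 20 · 520 / 4.3902e+05 ≈ 0.023689

0.0237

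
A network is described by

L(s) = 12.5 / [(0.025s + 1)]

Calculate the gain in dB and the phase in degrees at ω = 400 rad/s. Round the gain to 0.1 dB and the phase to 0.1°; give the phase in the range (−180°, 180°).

1.9 dB, -84.3°

At ω = 400 rad/s:
pole (1 + j400·0.025) = 1 + j10 → |·| ≈ 10.05, ∠ ≈ 84.29°
|L| = 12.5 · 1 / (10.05) ≈ 1.2438
Gain = 20 log₁₀(1.2438) ≈ 1.90 dB
∠L = (0°) − (84.29°) = -84.29°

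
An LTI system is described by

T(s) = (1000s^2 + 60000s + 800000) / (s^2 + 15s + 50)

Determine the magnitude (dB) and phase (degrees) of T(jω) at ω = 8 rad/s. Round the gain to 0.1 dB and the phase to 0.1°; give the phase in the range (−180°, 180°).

Substitute s = j8:
Numerator: 1000(j8)^2 + 60000(j8) + 800000 = 736000 + j480000
Denominator: (j8)^2 + 15(j8) + 50 = -14 + j120
|N| = √(736000² + 480000²) ≈ 8.7869e+05, ∠N ≈ 33.11°
|D| = √(14² + 120²) ≈ 120.81, ∠D ≈ 96.65°
|T| = 8.7869e+05 / 120.81 ≈ 7273.3
Gain = 20 log₁₀(7273.3) ≈ 77.23 dB
∠T = 33.11° − 96.65° = -63.54°

77.2 dB, -63.5°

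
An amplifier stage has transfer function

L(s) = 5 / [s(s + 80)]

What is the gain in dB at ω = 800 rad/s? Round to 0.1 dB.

-102.2 dB

At s = jω = j800:
pole (s+80): 80 + j800 → |·| = √(80²+800²) = √646400 ≈ 803.99, ∠ = arctan(800/80) ≈ 84.29°
pole at origin: |s| = 800, ∠ = 90.00° (in denominator)
|L| = 5 / 6.4319e+05 ≈ 7.7738e-06
Gain = 20 log₁₀(7.7738e-06) ≈ -102.19 dB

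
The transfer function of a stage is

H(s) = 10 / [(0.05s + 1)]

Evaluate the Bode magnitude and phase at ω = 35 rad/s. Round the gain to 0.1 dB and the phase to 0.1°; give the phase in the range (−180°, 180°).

At ω = 35 rad/s:
pole (1 + j35·0.05) = 1 + j1.75 → |·| ≈ 2.0156, ∠ ≈ 60.26°
|H| = 10 · 1 / (2.0156) ≈ 4.9613
Gain = 20 log₁₀(4.9613) ≈ 13.91 dB
∠H = (0°) − (60.26°) = -60.26°

13.9 dB, -60.3°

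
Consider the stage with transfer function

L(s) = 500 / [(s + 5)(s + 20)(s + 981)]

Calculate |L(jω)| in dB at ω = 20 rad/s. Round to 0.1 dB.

-61.2 dB

At s = jω = j20:
pole (s+5): 5 + j20 → |·| = √(5²+20²) = √425 ≈ 20.616, ∠ = arctan(20/5) ≈ 75.96°
pole (s+20): 20 + j20 → |·| = √(20²+20²) = √800 ≈ 28.284, ∠ = arctan(20/20) ≈ 45.00°
pole (s+981): 981 + j20 → |·| = √(981²+20²) = √962761 ≈ 981.2, ∠ = arctan(20/981) ≈ 1.17°
|L| = 500 / 5.7214e+05 ≈ 0.00087391
Gain = 20 log₁₀(0.00087391) ≈ -61.17 dB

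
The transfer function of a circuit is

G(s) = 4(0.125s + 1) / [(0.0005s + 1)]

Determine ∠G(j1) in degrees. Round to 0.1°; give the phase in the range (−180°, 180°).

7.1°

At ω = 1 rad/s:
zero (1 + j1·0.125) = 1 + j0.125 → |·| ≈ 1.0078, ∠ ≈ 7.13°
pole (1 + j1·0.0005) = 1 + j0.0005 → |·| ≈ 1, ∠ ≈ 0.03°
∠G = (7.13°) − (0.03°) = 7.10°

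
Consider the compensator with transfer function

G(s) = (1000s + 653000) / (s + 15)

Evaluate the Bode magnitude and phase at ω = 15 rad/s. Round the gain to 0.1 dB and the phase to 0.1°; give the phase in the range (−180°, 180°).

Substitute s = j15:
Numerator: 1000(j15) + 653000 = 653000 + j15000
Denominator: (j15) + 15 = 15 + j15
|N| = √(653000² + 15000²) ≈ 6.5317e+05, ∠N ≈ 1.32°
|D| = √(15² + 15²) ≈ 21.213, ∠D ≈ 45.00°
|G| = 6.5317e+05 / 21.213 ≈ 30791
Gain = 20 log₁₀(30791) ≈ 89.77 dB
∠G = 1.32° − 45.00° = -43.68°

89.8 dB, -43.7°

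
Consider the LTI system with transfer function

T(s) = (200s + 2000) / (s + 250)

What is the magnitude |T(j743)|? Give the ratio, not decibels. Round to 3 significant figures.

190

Substitute s = j743:
Numerator: 200(j743) + 2000 = 2000 + j148600
Denominator: (j743) + 250 = 250 + j743
|N| = √(2000² + 148600²) ≈ 1.4861e+05, ∠N ≈ 89.23°
|D| = √(250² + 743²) ≈ 783.93, ∠D ≈ 71.40°
|T| = 1.4861e+05 / 783.93 ≈ 189.57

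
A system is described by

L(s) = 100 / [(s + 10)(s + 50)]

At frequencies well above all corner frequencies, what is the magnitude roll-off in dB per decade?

Each pole contributes −20 dB/decade at high frequency; each zero contributes +20 dB/decade.
Net: 0 zero(s) − 2 pole(s) → -40 dB/decade.

-40 dB/decade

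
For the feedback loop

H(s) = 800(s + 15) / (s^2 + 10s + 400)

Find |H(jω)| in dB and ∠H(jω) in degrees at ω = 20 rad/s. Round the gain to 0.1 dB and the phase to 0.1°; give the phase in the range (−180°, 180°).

At s = jω = j20:
zero (s+15): 15 + j20 → |·| = √(15²+20²) = √625 ≈ 25, ∠ = arctan(20/15) ≈ 53.13°
quadratic: (j20)² + 10·j20 + 400 = 0 + j200 → |·| ≈ 200, ∠ ≈ 90.00°
|H| = 800 · 25 / 200 ≈ 100
Gain = 20 log₁₀(100) ≈ 40.00 dB
∠H = 53.13° − 90.00° = -36.87°

40.0 dB, -36.9°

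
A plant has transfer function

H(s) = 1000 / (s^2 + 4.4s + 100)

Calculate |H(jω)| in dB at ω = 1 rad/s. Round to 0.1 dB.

At s = jω = j1:
quadratic: (j1)² + 4.4·j1 + 100 = 99 + j4.4 → |·| ≈ 99.098, ∠ ≈ 2.54°
|H| = 1000 / 99.098 ≈ 10.091
Gain = 20 log₁₀(10.091) ≈ 20.08 dB

20.1 dB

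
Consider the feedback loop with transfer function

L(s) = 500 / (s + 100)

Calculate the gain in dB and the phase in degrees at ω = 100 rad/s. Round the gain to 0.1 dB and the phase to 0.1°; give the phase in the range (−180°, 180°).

11.0 dB, -45.0°

Substitute s = j100:
Numerator: 500 = 500 + j0
Denominator: (j100) + 100 = 100 + j100
|N| = √(500² + 0²) ≈ 500, ∠N ≈ 0.00°
|D| = √(100² + 100²) ≈ 141.42, ∠D ≈ 45.00°
|L| = 500 / 141.42 ≈ 3.5356
Gain = 20 log₁₀(3.5356) ≈ 10.97 dB
∠L = 0.00° − 45.00° = -45.00°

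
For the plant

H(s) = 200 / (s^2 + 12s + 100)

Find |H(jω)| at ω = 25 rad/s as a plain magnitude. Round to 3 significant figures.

At s = jω = j25:
quadratic: (j25)² + 12·j25 + 100 = -525 + j300 → |·| ≈ 604.67, ∠ ≈ 150.26°
|H| = 200 / 604.67 ≈ 0.33076

0.331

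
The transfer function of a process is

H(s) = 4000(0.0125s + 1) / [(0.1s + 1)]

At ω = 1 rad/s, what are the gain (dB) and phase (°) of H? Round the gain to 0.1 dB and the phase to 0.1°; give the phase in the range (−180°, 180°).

72.0 dB, -5.0°

At ω = 1 rad/s:
zero (1 + j1·0.0125) = 1 + j0.0125 → |·| ≈ 1.0001, ∠ ≈ 0.72°
pole (1 + j1·0.1) = 1 + j0.1 → |·| ≈ 1.005, ∠ ≈ 5.71°
|H| = 4000 · 1.0001 / (1.005) ≈ 3980.5
Gain = 20 log₁₀(3980.5) ≈ 72.00 dB
∠H = (0.72°) − (5.71°) = -4.99°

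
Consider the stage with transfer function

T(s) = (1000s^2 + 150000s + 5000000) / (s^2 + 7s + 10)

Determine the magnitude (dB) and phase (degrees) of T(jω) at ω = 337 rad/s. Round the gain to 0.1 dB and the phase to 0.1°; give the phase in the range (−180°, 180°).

60.5 dB, -23.8°

Substitute s = j337:
Numerator: 1000(j337)^2 + 150000(j337) + 5000000 = -108569000 + j50550000
Denominator: (j337)^2 + 7(j337) + 10 = -113559 + j2359
|N| = √(108569000² + 50550000²) ≈ 1.1976e+08, ∠N ≈ 155.03°
|D| = √(113559² + 2359²) ≈ 1.1358e+05, ∠D ≈ 178.81°
|T| = 1.1976e+08 / 1.1358e+05 ≈ 1054.4
Gain = 20 log₁₀(1054.4) ≈ 60.46 dB
∠T = 155.03° − 178.81° = -23.78°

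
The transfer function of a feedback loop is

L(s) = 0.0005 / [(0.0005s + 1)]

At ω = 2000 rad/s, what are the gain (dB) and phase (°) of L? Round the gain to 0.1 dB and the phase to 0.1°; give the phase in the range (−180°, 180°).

At ω = 2000 rad/s:
pole (1 + j2000·0.0005) = 1 + j1 → |·| ≈ 1.4142, ∠ ≈ 45.00°
|L| = 0.0005 · 1 / (1.4142) ≈ 0.00035356
Gain = 20 log₁₀(0.00035356) ≈ -69.03 dB
∠L = (0°) − (45.00°) = -45.00°

-69.0 dB, -45.0°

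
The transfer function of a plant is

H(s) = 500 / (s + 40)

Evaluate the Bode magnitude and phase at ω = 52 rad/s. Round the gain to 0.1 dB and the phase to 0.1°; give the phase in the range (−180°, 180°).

At s = jω = j52:
pole (s+40): 40 + j52 → |·| = √(40²+52²) = √4304 ≈ 65.605, ∠ = arctan(52/40) ≈ 52.43°
|H| = 500 / 65.605 ≈ 7.6214
Gain = 20 log₁₀(7.6214) ≈ 17.64 dB
∠H = 0.00° − 52.43° = -52.43°

17.6 dB, -52.4°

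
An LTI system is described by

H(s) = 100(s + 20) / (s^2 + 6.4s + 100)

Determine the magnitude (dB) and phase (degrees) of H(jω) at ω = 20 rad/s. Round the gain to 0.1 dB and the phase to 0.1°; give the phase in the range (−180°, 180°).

At s = jω = j20:
zero (s+20): 20 + j20 → |·| = √(20²+20²) = √800 ≈ 28.284, ∠ = arctan(20/20) ≈ 45.00°
quadratic: (j20)² + 6.4·j20 + 100 = -300 + j128 → |·| ≈ 326.17, ∠ ≈ 156.89°
|H| = 100 · 28.284 / 326.17 ≈ 8.6716
Gain = 20 log₁₀(8.6716) ≈ 18.76 dB
∠H = 45.00° − 156.89° = -111.89°

18.8 dB, -111.9°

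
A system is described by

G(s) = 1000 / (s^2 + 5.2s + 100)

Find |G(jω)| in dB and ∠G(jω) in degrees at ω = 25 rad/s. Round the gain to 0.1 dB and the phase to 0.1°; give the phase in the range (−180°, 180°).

At s = jω = j25:
quadratic: (j25)² + 5.2·j25 + 100 = -525 + j130 → |·| ≈ 540.86, ∠ ≈ 166.09°
|G| = 1000 / 540.86 ≈ 1.8489
Gain = 20 log₁₀(1.8489) ≈ 5.34 dB
∠G = 0.00° − 166.09° = -166.09°

5.3 dB, -166.1°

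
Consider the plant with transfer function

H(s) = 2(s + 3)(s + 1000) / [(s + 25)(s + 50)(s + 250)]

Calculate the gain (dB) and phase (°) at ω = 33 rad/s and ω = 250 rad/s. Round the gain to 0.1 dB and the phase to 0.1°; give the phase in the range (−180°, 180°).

ω = 33: -19.5 dB, -7.1°; ω = 250: -32.9 dB, -104.6°

At s = jω = j33:
zero (s+3): 3 + j33 → |·| = √(3²+33²) = √1098 ≈ 33.136, ∠ = arctan(33/3) ≈ 84.81°
zero (s+1000): 1000 + j33 → |·| = √(1000²+33²) = √1001089 ≈ 1000.5, ∠ = arctan(33/1000) ≈ 1.89°
pole (s+25): 25 + j33 → |·| = √(25²+33²) = √1714 ≈ 41.4, ∠ = arctan(33/25) ≈ 52.85°
pole (s+50): 50 + j33 → |·| = √(50²+33²) = √3589 ≈ 59.908, ∠ = arctan(33/50) ≈ 33.42°
pole (s+250): 250 + j33 → |·| = √(250²+33²) = √63589 ≈ 252.17, ∠ = arctan(33/250) ≈ 7.52°
|H| = 2 · 33153 / 6.2543e+05 ≈ 0.10602
Gain = 20 log₁₀(0.10602) ≈ -19.49 dB
∠H = 86.70° − 93.79° = -7.09°

At s = jω = j250:
zero (s+3): 3 + j250 → |·| = √(3²+250²) = √62509 ≈ 250.02, ∠ = arctan(250/3) ≈ 89.31°
zero (s+1000): 1000 + j250 → |·| = √(1000²+250²) = √1062500 ≈ 1030.8, ∠ = arctan(250/1000) ≈ 14.04°
pole (s+25): 25 + j250 → |·| = √(25²+250²) = √63125 ≈ 251.25, ∠ = arctan(250/25) ≈ 84.29°
pole (s+50): 50 + j250 → |·| = √(50²+250²) = √65000 ≈ 254.95, ∠ = arctan(250/50) ≈ 78.69°
pole (s+250): 250 + j250 → |·| = √(250²+250²) = √125000 ≈ 353.55, ∠ = arctan(250/250) ≈ 45.00°
|H| = 2 · 2.5772e+05 / 2.2647e+07 ≈ 0.02276
Gain = 20 log₁₀(0.02276) ≈ -32.86 dB
∠H = 103.35° − 207.98° = -104.63°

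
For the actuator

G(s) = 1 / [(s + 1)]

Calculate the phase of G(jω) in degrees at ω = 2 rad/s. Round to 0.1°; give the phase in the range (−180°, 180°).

At ω = 2 rad/s:
pole (1 + j2·1) = 1 + j2 → |·| ≈ 2.2361, ∠ ≈ 63.43°
∠G = (0°) − (63.43°) = -63.43°

-63.4°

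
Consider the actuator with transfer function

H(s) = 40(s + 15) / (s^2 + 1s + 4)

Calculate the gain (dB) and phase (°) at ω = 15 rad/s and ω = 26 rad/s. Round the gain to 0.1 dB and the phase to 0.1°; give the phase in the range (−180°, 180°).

ω = 15: 11.7 dB, -131.1°; ω = 26: 5.0 dB, -117.8°

At s = jω = j15:
zero (s+15): 15 + j15 → |·| = √(15²+15²) = √450 ≈ 21.213, ∠ = arctan(15/15) ≈ 45.00°
quadratic: (j15)² + 1·j15 + 4 = -221 + j15 → |·| ≈ 221.51, ∠ ≈ 176.12°
|H| = 40 · 21.213 / 221.51 ≈ 3.8306
Gain = 20 log₁₀(3.8306) ≈ 11.67 dB
∠H = 45.00° − 176.12° = -131.12°

At s = jω = j26:
zero (s+15): 15 + j26 → |·| = √(15²+26²) = √901 ≈ 30.017, ∠ = arctan(26/15) ≈ 60.02°
quadratic: (j26)² + 1·j26 + 4 = -672 + j26 → |·| ≈ 672.5, ∠ ≈ 177.78°
|H| = 40 · 30.017 / 672.5 ≈ 1.7854
Gain = 20 log₁₀(1.7854) ≈ 5.03 dB
∠H = 60.02° − 177.78° = -117.76°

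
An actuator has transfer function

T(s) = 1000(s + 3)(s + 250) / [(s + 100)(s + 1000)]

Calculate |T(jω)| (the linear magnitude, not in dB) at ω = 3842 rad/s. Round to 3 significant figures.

969

At s = jω = j3842:
zero (s+3): 3 + j3842 → |·| = √(3²+3842²) = √14760973 ≈ 3842, ∠ = arctan(3842/3) ≈ 89.96°
zero (s+250): 250 + j3842 → |·| = √(250²+3842²) = √14823464 ≈ 3850.1, ∠ = arctan(3842/250) ≈ 86.28°
pole (s+100): 100 + j3842 → |·| = √(100²+3842²) = √14770964 ≈ 3843.3, ∠ = arctan(3842/100) ≈ 88.51°
pole (s+1000): 1000 + j3842 → |·| = √(1000²+3842²) = √15760964 ≈ 3970, ∠ = arctan(3842/1000) ≈ 75.41°
|T| = 1000 · 1.4792e+07 / 1.5258e+07 ≈ 969.46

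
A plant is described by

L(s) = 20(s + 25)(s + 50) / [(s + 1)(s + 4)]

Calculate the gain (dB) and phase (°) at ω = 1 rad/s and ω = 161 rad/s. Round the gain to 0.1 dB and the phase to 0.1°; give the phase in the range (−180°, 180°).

ω = 1: 72.7 dB, -55.6°; ω = 161: 26.5 dB, -24.3°

At s = jω = j1:
zero (s+25): 25 + j1 → |·| = √(25²+1²) = √626 ≈ 25.02, ∠ = arctan(1/25) ≈ 2.29°
zero (s+50): 50 + j1 → |·| = √(50²+1²) = √2501 ≈ 50.01, ∠ = arctan(1/50) ≈ 1.15°
pole (s+1): 1 + j1 → |·| = √(1²+1²) = √2 ≈ 1.4142, ∠ = arctan(1/1) ≈ 45.00°
pole (s+4): 4 + j1 → |·| = √(4²+1²) = √17 ≈ 4.1231, ∠ = arctan(1/4) ≈ 14.04°
|L| = 20 · 1251.3 / 5.8309 ≈ 4292
Gain = 20 log₁₀(4292) ≈ 72.65 dB
∠L = 3.44° − 59.04° = -55.60°

At s = jω = j161:
zero (s+25): 25 + j161 → |·| = √(25²+161²) = √26546 ≈ 162.93, ∠ = arctan(161/25) ≈ 81.17°
zero (s+50): 50 + j161 → |·| = √(50²+161²) = √28421 ≈ 168.59, ∠ = arctan(161/50) ≈ 72.75°
pole (s+1): 1 + j161 → |·| = √(1²+161²) = √25922 ≈ 161, ∠ = arctan(161/1) ≈ 89.64°
pole (s+4): 4 + j161 → |·| = √(4²+161²) = √25937 ≈ 161.05, ∠ = arctan(161/4) ≈ 88.58°
|L| = 20 · 27468 / 25929 ≈ 21.187
Gain = 20 log₁₀(21.187) ≈ 26.52 dB
∠L = 153.92° − 178.22° = -24.30°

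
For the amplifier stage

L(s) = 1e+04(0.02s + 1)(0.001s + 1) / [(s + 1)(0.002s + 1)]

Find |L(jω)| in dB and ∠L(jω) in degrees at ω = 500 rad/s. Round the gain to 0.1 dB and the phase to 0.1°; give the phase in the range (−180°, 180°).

At ω = 500 rad/s:
zero (1 + j500·0.02) = 1 + j10 → |·| ≈ 10.05, ∠ ≈ 84.29°
zero (1 + j500·0.001) = 1 + j0.5 → |·| ≈ 1.118, ∠ ≈ 26.57°
pole (1 + j500·1) = 1 + j500 → |·| ≈ 500, ∠ ≈ 89.89°
pole (1 + j500·0.002) = 1 + j1 → |·| ≈ 1.4142, ∠ ≈ 45.00°
|L| = 1e+04 · 10.05 · 1.118 / (500 · 1.4142) ≈ 158.9
Gain = 20 log₁₀(158.9) ≈ 44.02 dB
∠L = (84.29° + 26.57°) − (89.89° + 45.00°) = -24.03°

44.0 dB, -24.0°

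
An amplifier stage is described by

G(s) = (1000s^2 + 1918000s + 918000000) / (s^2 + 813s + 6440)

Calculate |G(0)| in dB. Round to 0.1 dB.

G(0) = 918000000 / 6440 ≈ 1.4255e+05
20 log₁₀(1.4255e+05) ≈ 103.08 dB

103.1 dB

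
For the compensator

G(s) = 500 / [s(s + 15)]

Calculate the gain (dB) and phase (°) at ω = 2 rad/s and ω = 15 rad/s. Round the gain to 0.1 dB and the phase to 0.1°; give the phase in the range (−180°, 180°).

ω = 2: 24.4 dB, -97.6°; ω = 15: 3.9 dB, -135.0°

At s = jω = j2:
pole (s+15): 15 + j2 → |·| = √(15²+2²) = √229 ≈ 15.133, ∠ = arctan(2/15) ≈ 7.59°
pole at origin: |s| = 2, ∠ = 90.00° (in denominator)
|G| = 500 / 30.266 ≈ 16.52
Gain = 20 log₁₀(16.52) ≈ 24.36 dB
∠G = 0.00° − 97.59° = -97.59°

At s = jω = j15:
pole (s+15): 15 + j15 → |·| = √(15²+15²) = √450 ≈ 21.213, ∠ = arctan(15/15) ≈ 45.00°
pole at origin: |s| = 15, ∠ = 90.00° (in denominator)
|G| = 500 / 318.19 ≈ 1.5714
Gain = 20 log₁₀(1.5714) ≈ 3.93 dB
∠G = 0.00° − 135.00° = -135.00°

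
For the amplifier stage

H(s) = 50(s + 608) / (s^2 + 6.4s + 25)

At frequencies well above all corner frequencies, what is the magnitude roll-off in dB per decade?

-20 dB/decade

Each pole contributes −20 dB/decade at high frequency; each zero contributes +20 dB/decade.
Net: 1 zero(s) − 2 pole(s) → -20 dB/decade.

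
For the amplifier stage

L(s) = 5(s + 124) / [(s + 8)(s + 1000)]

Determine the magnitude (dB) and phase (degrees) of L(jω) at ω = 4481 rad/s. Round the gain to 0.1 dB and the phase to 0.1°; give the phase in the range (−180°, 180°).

-59.3 dB, -78.9°

At s = jω = j4481:
zero (s+124): 124 + j4481 → |·| = √(124²+4481²) = √20094737 ≈ 4482.7, ∠ = arctan(4481/124) ≈ 88.41°
pole (s+8): 8 + j4481 → |·| = √(8²+4481²) = √20079425 ≈ 4481, ∠ = arctan(4481/8) ≈ 89.90°
pole (s+1000): 1000 + j4481 → |·| = √(1000²+4481²) = √21079361 ≈ 4591.2, ∠ = arctan(4481/1000) ≈ 77.42°
|L| = 5 · 4482.7 / 2.0573e+07 ≈ 0.0010895
Gain = 20 log₁₀(0.0010895) ≈ -59.26 dB
∠L = 88.41° − 167.32° = -78.91°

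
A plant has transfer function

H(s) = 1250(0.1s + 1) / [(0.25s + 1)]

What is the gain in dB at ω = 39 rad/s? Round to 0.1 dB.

54.2 dB

At ω = 39 rad/s:
zero (1 + j39·0.1) = 1 + j3.9 → |·| ≈ 4.0262, ∠ ≈ 75.62°
pole (1 + j39·0.25) = 1 + j9.75 → |·| ≈ 9.8011, ∠ ≈ 84.14°
|H| = 1250 · 4.0262 / (9.8011) ≈ 513.49
Gain = 20 log₁₀(513.49) ≈ 54.21 dB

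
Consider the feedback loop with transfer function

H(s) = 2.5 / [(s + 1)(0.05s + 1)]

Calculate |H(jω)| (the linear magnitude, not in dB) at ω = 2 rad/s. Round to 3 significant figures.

At ω = 2 rad/s:
pole (1 + j2·1) = 1 + j2 → |·| ≈ 2.2361, ∠ ≈ 63.43°
pole (1 + j2·0.05) = 1 + j0.1 → |·| ≈ 1.005, ∠ ≈ 5.71°
|H| = 2.5 · 1 / (2.2361 · 1.005) ≈ 1.1125

1.11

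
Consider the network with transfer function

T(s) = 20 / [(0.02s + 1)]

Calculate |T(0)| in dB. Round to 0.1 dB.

T(0) = 20 · 1 / 1 = 20
20 log₁₀(20) ≈ 26.02 dB

26.0 dB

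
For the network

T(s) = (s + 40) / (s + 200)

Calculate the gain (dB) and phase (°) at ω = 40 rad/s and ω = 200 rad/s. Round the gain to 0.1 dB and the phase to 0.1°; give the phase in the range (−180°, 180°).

ω = 40: -11.1 dB, 33.7°; ω = 200: -2.8 dB, 33.7°

Substitute s = j40:
Numerator: (j40) + 40 = 40 + j40
Denominator: (j40) + 200 = 200 + j40
|N| = √(40² + 40²) ≈ 56.569, ∠N ≈ 45.00°
|D| = √(200² + 40²) ≈ 203.96, ∠D ≈ 11.31°
|T| = 56.569 / 203.96 ≈ 0.27735
Gain = 20 log₁₀(0.27735) ≈ -11.14 dB
∠T = 45.00° − 11.31° = 33.69°

Substitute s = j200:
Numerator: (j200) + 40 = 40 + j200
Denominator: (j200) + 200 = 200 + j200
|N| = √(40² + 200²) ≈ 203.96, ∠N ≈ 78.69°
|D| = √(200² + 200²) ≈ 282.84, ∠D ≈ 45.00°
|T| = 203.96 / 282.84 ≈ 0.72111
Gain = 20 log₁₀(0.72111) ≈ -2.84 dB
∠T = 78.69° − 45.00° = 33.69°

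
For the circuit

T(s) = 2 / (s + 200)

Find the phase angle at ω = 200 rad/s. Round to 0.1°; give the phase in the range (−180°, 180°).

-45.0°

At s = jω = j200:
pole (s+200): 200 + j200 → |·| = √(200²+200²) = √80000 ≈ 282.84, ∠ = arctan(200/200) ≈ 45.00°
∠T = 0.00° − 45.00° = -45.00°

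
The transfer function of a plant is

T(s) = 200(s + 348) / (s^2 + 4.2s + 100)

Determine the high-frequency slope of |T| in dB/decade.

Each pole contributes −20 dB/decade at high frequency; each zero contributes +20 dB/decade.
Net: 1 zero(s) − 2 pole(s) → -20 dB/decade.

-20 dB/decade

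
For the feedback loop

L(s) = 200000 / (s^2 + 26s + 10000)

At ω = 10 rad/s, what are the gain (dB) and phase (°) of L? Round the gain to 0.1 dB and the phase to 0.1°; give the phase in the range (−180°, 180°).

26.1 dB, -1.5°

At s = jω = j10:
quadratic: (j10)² + 26·j10 + 10000 = 9900 + j260 → |·| ≈ 9903.4, ∠ ≈ 1.50°
|L| = 200000 / 9903.4 ≈ 20.195
Gain = 20 log₁₀(20.195) ≈ 26.10 dB
∠L = 0.00° − 1.50° = -1.50°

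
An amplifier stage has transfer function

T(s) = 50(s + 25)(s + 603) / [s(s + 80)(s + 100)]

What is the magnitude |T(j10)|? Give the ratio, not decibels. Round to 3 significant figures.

10.0

At s = jω = j10:
zero (s+25): 25 + j10 → |·| = √(25²+10²) = √725 ≈ 26.926, ∠ = arctan(10/25) ≈ 21.80°
zero (s+603): 603 + j10 → |·| = √(603²+10²) = √363709 ≈ 603.08, ∠ = arctan(10/603) ≈ 0.95°
pole (s+80): 80 + j10 → |·| = √(80²+10²) = √6500 ≈ 80.623, ∠ = arctan(10/80) ≈ 7.13°
pole (s+100): 100 + j10 → |·| = √(100²+10²) = √10100 ≈ 100.5, ∠ = arctan(10/100) ≈ 5.71°
pole at origin: |s| = 10, ∠ = 90.00° (in denominator)
|T| = 50 · 16239 / 81026 ≈ 10.021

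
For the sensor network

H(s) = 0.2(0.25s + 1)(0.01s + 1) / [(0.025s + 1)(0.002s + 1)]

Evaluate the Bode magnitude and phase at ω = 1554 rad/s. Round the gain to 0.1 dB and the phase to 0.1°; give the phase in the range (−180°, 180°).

19.6 dB, 15.5°

At ω = 1554 rad/s:
zero (1 + j1554·0.25) = 1 + j388.5 → |·| ≈ 388.5, ∠ ≈ 89.85°
zero (1 + j1554·0.01) = 1 + j15.54 → |·| ≈ 15.572, ∠ ≈ 86.32°
pole (1 + j1554·0.025) = 1 + j38.85 → |·| ≈ 38.863, ∠ ≈ 88.53°
pole (1 + j1554·0.002) = 1 + j3.108 → |·| ≈ 3.2649, ∠ ≈ 72.16°
|H| = 0.2 · 388.5 · 15.572 / (38.863 · 3.2649) ≈ 9.5358
Gain = 20 log₁₀(9.5358) ≈ 19.59 dB
∠H = (89.85° + 86.32°) − (88.53° + 72.16°) = 15.48°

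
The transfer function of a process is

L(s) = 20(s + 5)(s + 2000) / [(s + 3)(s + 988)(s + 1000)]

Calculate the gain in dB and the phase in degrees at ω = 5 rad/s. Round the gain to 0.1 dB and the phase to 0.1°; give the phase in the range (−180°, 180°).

-26.2 dB, -14.5°

At s = jω = j5:
zero (s+5): 5 + j5 → |·| = √(5²+5²) = √50 ≈ 7.0711, ∠ = arctan(5/5) ≈ 45.00°
zero (s+2000): 2000 + j5 → |·| = √(2000²+5²) = √4000025 ≈ 2000, ∠ = arctan(5/2000) ≈ 0.14°
pole (s+3): 3 + j5 → |·| = √(3²+5²) = √34 ≈ 5.831, ∠ = arctan(5/3) ≈ 59.04°
pole (s+988): 988 + j5 → |·| = √(988²+5²) = √976169 ≈ 988.01, ∠ = arctan(5/988) ≈ 0.29°
pole (s+1000): 1000 + j5 → |·| = √(1000²+5²) = √1000025 ≈ 1000, ∠ = arctan(5/1000) ≈ 0.29°
|L| = 20 · 14142 / 5.7611e+06 ≈ 0.049095
Gain = 20 log₁₀(0.049095) ≈ -26.18 dB
∠L = 45.14° − 59.62° = -14.48°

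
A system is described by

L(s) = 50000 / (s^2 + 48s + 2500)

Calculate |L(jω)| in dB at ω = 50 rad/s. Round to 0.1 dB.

At s = jω = j50:
quadratic: (j50)² + 48·j50 + 2500 = 0 + j2400 → |·| ≈ 2400, ∠ ≈ 90.00°
|L| = 50000 / 2400 ≈ 20.833
Gain = 20 log₁₀(20.833) ≈ 26.38 dB

26.4 dB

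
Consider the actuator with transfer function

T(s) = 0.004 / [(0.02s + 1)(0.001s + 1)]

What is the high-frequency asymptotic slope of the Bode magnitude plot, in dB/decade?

Each pole contributes −20 dB/decade at high frequency; each zero contributes +20 dB/decade.
Net: 0 zero(s) − 2 pole(s) → -40 dB/decade.

-40 dB/decade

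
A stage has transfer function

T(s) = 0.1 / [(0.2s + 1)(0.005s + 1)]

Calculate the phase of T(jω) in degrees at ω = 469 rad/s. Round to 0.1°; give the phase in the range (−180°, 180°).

At ω = 469 rad/s:
pole (1 + j469·0.2) = 1 + j93.8 → |·| ≈ 93.805, ∠ ≈ 89.39°
pole (1 + j469·0.005) = 1 + j2.345 → |·| ≈ 2.5493, ∠ ≈ 66.90°
∠T = (0°) − (89.39° + 66.90°) = -156.29°

-156.3°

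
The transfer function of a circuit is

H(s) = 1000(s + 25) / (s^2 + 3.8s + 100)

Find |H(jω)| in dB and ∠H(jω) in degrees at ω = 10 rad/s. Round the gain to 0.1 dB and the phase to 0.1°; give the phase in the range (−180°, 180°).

57.0 dB, -68.2°

At s = jω = j10:
zero (s+25): 25 + j10 → |·| = √(25²+10²) = √725 ≈ 26.926, ∠ = arctan(10/25) ≈ 21.80°
quadratic: (j10)² + 3.8·j10 + 100 = 0 + j38 → |·| ≈ 38, ∠ ≈ 90.00°
|H| = 1000 · 26.926 / 38 ≈ 708.58
Gain = 20 log₁₀(708.58) ≈ 57.01 dB
∠H = 21.80° − 90.00° = -68.20°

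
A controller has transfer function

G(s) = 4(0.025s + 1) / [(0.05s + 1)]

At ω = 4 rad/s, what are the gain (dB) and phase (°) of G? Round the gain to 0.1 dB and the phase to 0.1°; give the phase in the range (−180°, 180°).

At ω = 4 rad/s:
zero (1 + j4·0.025) = 1 + j0.1 → |·| ≈ 1.005, ∠ ≈ 5.71°
pole (1 + j4·0.05) = 1 + j0.2 → |·| ≈ 1.0198, ∠ ≈ 11.31°
|G| = 4 · 1.005 / (1.0198) ≈ 3.9419
Gain = 20 log₁₀(3.9419) ≈ 11.91 dB
∠G = (5.71°) − (11.31°) = -5.60°

11.9 dB, -5.6°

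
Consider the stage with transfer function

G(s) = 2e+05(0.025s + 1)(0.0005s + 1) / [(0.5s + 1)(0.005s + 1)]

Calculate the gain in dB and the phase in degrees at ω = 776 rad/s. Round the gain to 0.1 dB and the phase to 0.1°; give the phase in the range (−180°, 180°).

68.6 dB, -57.1°

At ω = 776 rad/s:
zero (1 + j776·0.025) = 1 + j19.4 → |·| ≈ 19.426, ∠ ≈ 87.05°
zero (1 + j776·0.0005) = 1 + j0.388 → |·| ≈ 1.0726, ∠ ≈ 21.21°
pole (1 + j776·0.5) = 1 + j388 → |·| ≈ 388, ∠ ≈ 89.85°
pole (1 + j776·0.005) = 1 + j3.88 → |·| ≈ 4.0068, ∠ ≈ 75.55°
|G| = 2e+05 · 19.426 · 1.0726 / (388 · 4.0068) ≈ 2680.5
Gain = 20 log₁₀(2680.5) ≈ 68.56 dB
∠G = (87.05° + 21.21°) − (89.85° + 75.55°) = -57.14°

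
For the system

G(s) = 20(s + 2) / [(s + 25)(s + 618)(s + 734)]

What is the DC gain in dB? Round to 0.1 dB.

-109.1 dB

G(0) = 20·2 / (25·618·734) ≈ 3.5272e-06
20 log₁₀(3.5272e-06) ≈ -109.05 dB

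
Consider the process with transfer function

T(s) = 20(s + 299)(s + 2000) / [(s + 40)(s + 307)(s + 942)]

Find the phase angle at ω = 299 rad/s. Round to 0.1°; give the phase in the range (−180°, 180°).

At s = jω = j299:
zero (s+299): 299 + j299 → |·| = √(299²+299²) = √178802 ≈ 422.85, ∠ = arctan(299/299) ≈ 45.00°
zero (s+2000): 2000 + j299 → |·| = √(2000²+299²) = √4089401 ≈ 2022.2, ∠ = arctan(299/2000) ≈ 8.50°
pole (s+40): 40 + j299 → |·| = √(40²+299²) = √91001 ≈ 301.66, ∠ = arctan(299/40) ≈ 82.38°
pole (s+307): 307 + j299 → |·| = √(307²+299²) = √183650 ≈ 428.54, ∠ = arctan(299/307) ≈ 44.24°
pole (s+942): 942 + j299 → |·| = √(942²+299²) = √976765 ≈ 988.31, ∠ = arctan(299/942) ≈ 17.61°
∠T = 53.50° − 144.23° = -90.73°

-90.7°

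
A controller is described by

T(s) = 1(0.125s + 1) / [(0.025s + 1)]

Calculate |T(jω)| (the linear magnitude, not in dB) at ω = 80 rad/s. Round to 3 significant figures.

4.49

At ω = 80 rad/s:
zero (1 + j80·0.125) = 1 + j10 → |·| ≈ 10.05, ∠ ≈ 84.29°
pole (1 + j80·0.025) = 1 + j2 → |·| ≈ 2.2361, ∠ ≈ 63.43°
|T| = 1 · 10.05 / (2.2361) ≈ 4.4944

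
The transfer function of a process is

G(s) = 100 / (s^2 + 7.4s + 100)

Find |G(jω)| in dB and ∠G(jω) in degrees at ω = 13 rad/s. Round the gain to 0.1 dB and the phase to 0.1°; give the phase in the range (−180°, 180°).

At s = jω = j13:
quadratic: (j13)² + 7.4·j13 + 100 = -69 + j96.2 → |·| ≈ 118.39, ∠ ≈ 125.65°
|G| = 100 / 118.39 ≈ 0.84467
Gain = 20 log₁₀(0.84467) ≈ -1.47 dB
∠G = 0.00° − 125.65° = -125.65°

-1.5 dB, -125.7°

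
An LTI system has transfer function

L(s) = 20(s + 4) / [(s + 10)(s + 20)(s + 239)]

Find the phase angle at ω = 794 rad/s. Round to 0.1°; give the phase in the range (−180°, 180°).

-161.4°

At s = jω = j794:
zero (s+4): 4 + j794 → |·| = √(4²+794²) = √630452 ≈ 794.01, ∠ = arctan(794/4) ≈ 89.71°
pole (s+10): 10 + j794 → |·| = √(10²+794²) = √630536 ≈ 794.06, ∠ = arctan(794/10) ≈ 89.28°
pole (s+20): 20 + j794 → |·| = √(20²+794²) = √630836 ≈ 794.25, ∠ = arctan(794/20) ≈ 88.56°
pole (s+239): 239 + j794 → |·| = √(239²+794²) = √687557 ≈ 829.19, ∠ = arctan(794/239) ≈ 73.25°
∠L = 89.71° − 251.09° = -161.38°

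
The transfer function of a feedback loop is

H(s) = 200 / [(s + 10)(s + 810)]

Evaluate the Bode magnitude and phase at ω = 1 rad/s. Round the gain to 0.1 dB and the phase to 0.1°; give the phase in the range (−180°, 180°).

-32.2 dB, -5.8°

At s = jω = j1:
pole (s+10): 10 + j1 → |·| = √(10²+1²) = √101 ≈ 10.05, ∠ = arctan(1/10) ≈ 5.71°
pole (s+810): 810 + j1 → |·| = √(810²+1²) = √656101 ≈ 810, ∠ = arctan(1/810) ≈ 0.07°
|H| = 200 / 8140.5 ≈ 0.024569
Gain = 20 log₁₀(0.024569) ≈ -32.19 dB
∠H = 0.00° − 5.78° = -5.78°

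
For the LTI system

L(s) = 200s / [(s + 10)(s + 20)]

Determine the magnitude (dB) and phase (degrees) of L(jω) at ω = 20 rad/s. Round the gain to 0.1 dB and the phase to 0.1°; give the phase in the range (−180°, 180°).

At s = jω = j20:
zero at origin: s = j20 → |·| = 20, ∠ = 90.00°
pole (s+10): 10 + j20 → |·| = √(10²+20²) = √500 ≈ 22.361, ∠ = arctan(20/10) ≈ 63.43°
pole (s+20): 20 + j20 → |·| = √(20²+20²) = √800 ≈ 28.284, ∠ = arctan(20/20) ≈ 45.00°
|L| = 200 · 20 / 632.46 ≈ 6.3245
Gain = 20 log₁₀(6.3245) ≈ 16.02 dB
∠L = 90.00° − 108.43° = -18.43°

16.0 dB, -18.4°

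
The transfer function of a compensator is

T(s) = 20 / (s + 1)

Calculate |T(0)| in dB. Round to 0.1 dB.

26.0 dB

T(0) = 20 / (1) = 20
20 log₁₀(20) ≈ 26.02 dB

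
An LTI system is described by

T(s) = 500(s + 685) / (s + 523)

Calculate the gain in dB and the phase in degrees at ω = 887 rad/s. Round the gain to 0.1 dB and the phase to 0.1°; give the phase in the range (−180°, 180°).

54.7 dB, -7.2°

At s = jω = j887:
zero (s+685): 685 + j887 → |·| = √(685²+887²) = √1255994 ≈ 1120.7, ∠ = arctan(887/685) ≈ 52.32°
pole (s+523): 523 + j887 → |·| = √(523²+887²) = √1060298 ≈ 1029.7, ∠ = arctan(887/523) ≈ 59.48°
|T| = 500 · 1120.7 / 1029.7 ≈ 544.19
Gain = 20 log₁₀(544.19) ≈ 54.72 dB
∠T = 52.32° − 59.48° = -7.16°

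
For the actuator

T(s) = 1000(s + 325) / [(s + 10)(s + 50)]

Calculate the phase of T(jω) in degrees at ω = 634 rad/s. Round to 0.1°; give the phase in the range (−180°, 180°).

At s = jω = j634:
zero (s+325): 325 + j634 → |·| = √(325²+634²) = √507581 ≈ 712.45, ∠ = arctan(634/325) ≈ 62.86°
pole (s+10): 10 + j634 → |·| = √(10²+634²) = √402056 ≈ 634.08, ∠ = arctan(634/10) ≈ 89.10°
pole (s+50): 50 + j634 → |·| = √(50²+634²) = √404456 ≈ 635.97, ∠ = arctan(634/50) ≈ 85.49°
∠T = 62.86° − 174.59° = -111.73°

-111.7°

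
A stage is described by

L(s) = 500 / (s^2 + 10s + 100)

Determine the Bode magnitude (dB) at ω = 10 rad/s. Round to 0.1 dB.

14.0 dB

At s = jω = j10:
quadratic: (j10)² + 10·j10 + 100 = 0 + j100 → |·| ≈ 100, ∠ ≈ 90.00°
|L| = 500 / 100 ≈ 5
Gain = 20 log₁₀(5) ≈ 13.98 dB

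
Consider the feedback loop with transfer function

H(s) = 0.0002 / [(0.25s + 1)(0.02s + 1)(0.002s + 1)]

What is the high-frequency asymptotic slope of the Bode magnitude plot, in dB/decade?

Each pole contributes −20 dB/decade at high frequency; each zero contributes +20 dB/decade.
Net: 0 zero(s) − 3 pole(s) → -60 dB/decade.

-60 dB/decade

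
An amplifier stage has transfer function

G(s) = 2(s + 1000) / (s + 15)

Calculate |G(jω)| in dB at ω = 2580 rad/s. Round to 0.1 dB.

6.6 dB

At s = jω = j2580:
zero (s+1000): 1000 + j2580 → |·| = √(1000²+2580²) = √7656400 ≈ 2767, ∠ = arctan(2580/1000) ≈ 68.81°
pole (s+15): 15 + j2580 → |·| = √(15²+2580²) = √6656625 ≈ 2580, ∠ = arctan(2580/15) ≈ 89.67°
|G| = 2 · 2767 / 2580 ≈ 2.145
Gain = 20 log₁₀(2.145) ≈ 6.63 dB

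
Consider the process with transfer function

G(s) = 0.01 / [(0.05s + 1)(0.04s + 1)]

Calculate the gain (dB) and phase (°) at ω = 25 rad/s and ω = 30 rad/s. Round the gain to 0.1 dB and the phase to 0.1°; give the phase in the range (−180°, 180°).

At ω = 25 rad/s:
pole (1 + j25·0.05) = 1 + j1.25 → |·| ≈ 1.6008, ∠ ≈ 51.34°
pole (1 + j25·0.04) = 1 + j1 → |·| ≈ 1.4142, ∠ ≈ 45.00°
|G| = 0.01 · 1 / (1.6008 · 1.4142) ≈ 0.0044173
Gain = 20 log₁₀(0.0044173) ≈ -47.10 dB
∠G = (0°) − (51.34° + 45.00°) = -96.34°

At ω = 30 rad/s:
pole (1 + j30·0.05) = 1 + j1.5 → |·| ≈ 1.8028, ∠ ≈ 56.31°
pole (1 + j30·0.04) = 1 + j1.2 → |·| ≈ 1.562, ∠ ≈ 50.19°
|G| = 0.01 · 1 / (1.8028 · 1.562) ≈ 0.0035512
Gain = 20 log₁₀(0.0035512) ≈ -48.99 dB
∠G = (0°) − (56.31° + 50.19°) = -106.50°

ω = 25: -47.1 dB, -96.3°; ω = 30: -49.0 dB, -106.5°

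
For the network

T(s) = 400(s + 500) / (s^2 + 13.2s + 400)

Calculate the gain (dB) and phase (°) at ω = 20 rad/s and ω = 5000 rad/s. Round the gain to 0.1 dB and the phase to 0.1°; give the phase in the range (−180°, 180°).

At s = jω = j20:
zero (s+500): 500 + j20 → |·| = √(500²+20²) = √250400 ≈ 500.4, ∠ = arctan(20/500) ≈ 2.29°
quadratic: (j20)² + 13.2·j20 + 400 = 0 + j264 → |·| ≈ 264, ∠ ≈ 90.00°
|T| = 400 · 500.4 / 264 ≈ 758.18
Gain = 20 log₁₀(758.18) ≈ 57.60 dB
∠T = 2.29° − 90.00° = -87.71°

At s = jω = j5000:
zero (s+500): 500 + j5000 → |·| = √(500²+5000²) = √25250000 ≈ 5024.9, ∠ = arctan(5000/500) ≈ 84.29°
quadratic: (j5000)² + 13.2·j5000 + 400 = -24999600 + j66000 → |·| ≈ 2.5e+07, ∠ ≈ 179.85°
|T| = 400 · 5024.9 / 2.5e+07 ≈ 0.080398
Gain = 20 log₁₀(0.080398) ≈ -21.90 dB
∠T = 84.29° − 179.85° = -95.56°

ω = 20: 57.6 dB, -87.7°; ω = 5000: -21.9 dB, -95.6°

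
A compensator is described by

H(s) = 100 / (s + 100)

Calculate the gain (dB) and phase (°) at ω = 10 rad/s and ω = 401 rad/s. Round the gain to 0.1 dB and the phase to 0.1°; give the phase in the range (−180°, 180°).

ω = 10: -0.0 dB, -5.7°; ω = 401: -12.3 dB, -76.0°

Substitute s = j10:
Numerator: 100 = 100 + j0
Denominator: (j10) + 100 = 100 + j10
|N| = √(100² + 0²) ≈ 100, ∠N ≈ 0.00°
|D| = √(100² + 10²) ≈ 100.5, ∠D ≈ 5.71°
|H| = 100 / 100.5 ≈ 0.99502
Gain = 20 log₁₀(0.99502) ≈ -0.04 dB
∠H = 0.00° − 5.71° = -5.71°

Substitute s = j401:
Numerator: 100 = 100 + j0
Denominator: (j401) + 100 = 100 + j401
|N| = √(100² + 0²) ≈ 100, ∠N ≈ 0.00°
|D| = √(100² + 401²) ≈ 413.28, ∠D ≈ 76.00°
|H| = 100 / 413.28 ≈ 0.24197
Gain = 20 log₁₀(0.24197) ≈ -12.32 dB
∠H = 0.00° − 76.00° = -76.00°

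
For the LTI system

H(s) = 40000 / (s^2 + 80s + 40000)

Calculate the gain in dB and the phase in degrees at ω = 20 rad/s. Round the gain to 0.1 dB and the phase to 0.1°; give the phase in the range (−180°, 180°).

At s = jω = j20:
quadratic: (j20)² + 80·j20 + 40000 = 39600 + j1600 → |·| ≈ 39632, ∠ ≈ 2.31°
|H| = 40000 / 39632 ≈ 1.0093
Gain = 20 log₁₀(1.0093) ≈ 0.08 dB
∠H = 0.00° − 2.31° = -2.31°

0.1 dB, -2.3°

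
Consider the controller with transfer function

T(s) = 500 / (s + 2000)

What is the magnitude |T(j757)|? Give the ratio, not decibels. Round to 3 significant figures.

At s = jω = j757:
pole (s+2000): 2000 + j757 → |·| = √(2000²+757²) = √4573049 ≈ 2138.5, ∠ = arctan(757/2000) ≈ 20.73°
|T| = 500 / 2138.5 ≈ 0.23381

0.234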